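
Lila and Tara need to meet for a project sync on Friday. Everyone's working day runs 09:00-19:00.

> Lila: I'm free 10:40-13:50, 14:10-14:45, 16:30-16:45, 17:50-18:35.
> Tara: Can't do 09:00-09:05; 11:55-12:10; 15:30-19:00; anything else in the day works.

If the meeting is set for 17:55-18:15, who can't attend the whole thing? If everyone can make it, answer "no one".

Lila free: 10:40-13:50, 14:10-14:45, 16:30-16:45, 17:50-18:35.
Tara free: 09:05-11:55, 12:10-15:30 (invert busy blocks within the working day).
Lila: free for 17:55-18:15. Tara: not fully free for 17:55-18:15.

Tara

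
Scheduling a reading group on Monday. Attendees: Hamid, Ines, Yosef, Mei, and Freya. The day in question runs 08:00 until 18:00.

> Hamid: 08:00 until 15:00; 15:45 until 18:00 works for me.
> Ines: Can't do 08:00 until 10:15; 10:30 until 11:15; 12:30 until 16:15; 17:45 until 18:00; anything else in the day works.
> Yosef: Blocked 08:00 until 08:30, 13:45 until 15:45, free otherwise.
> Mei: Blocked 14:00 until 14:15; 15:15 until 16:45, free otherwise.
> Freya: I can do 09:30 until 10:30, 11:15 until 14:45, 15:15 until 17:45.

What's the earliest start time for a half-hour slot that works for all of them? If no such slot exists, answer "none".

11:15

Hamid free: 08:00-15:00, 15:45-18:00.
Ines free: 10:15-10:30, 11:15-12:30, 16:15-17:45 (invert busy blocks within the working day).
Yosef free: 08:30-13:45, 15:45-18:00 (invert busy blocks within the working day).
Mei free: 08:00-14:00, 14:15-15:15, 16:45-18:00 (invert busy blocks within the working day).
Freya free: 09:30-10:30, 11:15-14:45, 15:15-17:45.
Hamid ∩ Ines: 10:15-10:30, 11:15-12:30, 16:15-17:45.
Hamid ∩ Ines ∩ Yosef: 10:15-10:30, 11:15-12:30, 16:15-17:45.
Hamid ∩ Ines ∩ Yosef ∩ Mei: 10:15-10:30, 11:15-12:30, 16:45-17:45.
Hamid ∩ Ines ∩ Yosef ∩ Mei ∩ Freya: 10:15-10:30, 11:15-12:30, 16:45-17:45.
Those are the intersection windows.
The first common window of at least 30 minutes is 11:15-12:30, so the earliest start is 11:15.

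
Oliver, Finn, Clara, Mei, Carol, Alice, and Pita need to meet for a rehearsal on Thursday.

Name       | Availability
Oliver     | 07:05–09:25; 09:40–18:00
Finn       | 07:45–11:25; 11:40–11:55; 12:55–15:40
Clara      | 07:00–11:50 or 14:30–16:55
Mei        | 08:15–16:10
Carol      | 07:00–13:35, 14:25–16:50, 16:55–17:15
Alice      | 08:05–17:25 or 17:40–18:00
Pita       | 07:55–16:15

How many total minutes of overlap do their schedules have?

255

Oliver ∩ Finn: 07:45-09:25, 09:40-11:25, 11:40-11:55, 12:55-15:40.
Oliver ∩ Finn ∩ Clara: 07:45-09:25, 09:40-11:25, 11:40-11:50, 14:30-15:40.
Oliver ∩ Finn ∩ Clara ∩ Mei: 08:15-09:25, 09:40-11:25, 11:40-11:50, 14:30-15:40.
Oliver ∩ Finn ∩ Clara ∩ Mei ∩ Carol: 08:15-09:25, 09:40-11:25, 11:40-11:50, 14:30-15:40.
Oliver ∩ Finn ∩ Clara ∩ Mei ∩ Carol ∩ Alice: 08:15-09:25, 09:40-11:25, 11:40-11:50, 14:30-15:40.
Oliver ∩ Finn ∩ Clara ∩ Mei ∩ Carol ∩ Alice ∩ Pita: 08:15-09:25, 09:40-11:25, 11:40-11:50, 14:30-15:40.
Summing the common windows: 70 + 105 + 10 + 70 = 255 minutes.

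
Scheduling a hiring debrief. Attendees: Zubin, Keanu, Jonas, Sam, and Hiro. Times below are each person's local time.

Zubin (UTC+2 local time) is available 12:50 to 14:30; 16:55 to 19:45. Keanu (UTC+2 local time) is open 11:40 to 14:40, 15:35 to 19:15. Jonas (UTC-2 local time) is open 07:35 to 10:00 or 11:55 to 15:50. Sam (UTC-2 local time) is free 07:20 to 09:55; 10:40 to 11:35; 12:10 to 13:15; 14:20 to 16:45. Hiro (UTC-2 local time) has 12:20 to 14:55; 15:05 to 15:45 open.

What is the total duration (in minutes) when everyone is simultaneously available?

Zubin in UTC: 10:50-12:30, 14:55-17:45 (subtract 2h to convert from UTC+2).
Keanu in UTC: 09:40-12:40, 13:35-17:15 (subtract 2h to convert from UTC+2).
Jonas in UTC: 09:35-12:00, 13:55-17:50 (add 2h to convert from UTC-2).
Sam in UTC: 09:20-11:55, 12:40-13:35, 14:10-15:15, 16:20-18:45 (add 2h to convert from UTC-2).
Hiro in UTC: 14:20-16:55, 17:05-17:45 (add 2h to convert from UTC-2).
Zubin ∩ Keanu: 10:50-12:30, 14:55-17:15.
Zubin ∩ Keanu ∩ Jonas: 10:50-12:00, 14:55-17:15.
Zubin ∩ Keanu ∩ Jonas ∩ Sam: 10:50-11:55, 14:55-15:15, 16:20-17:15.
Zubin ∩ Keanu ∩ Jonas ∩ Sam ∩ Hiro: 14:55-15:15, 16:20-16:55, 17:05-17:15.
Summing the common windows: 20 + 35 + 10 = 65 minutes.

65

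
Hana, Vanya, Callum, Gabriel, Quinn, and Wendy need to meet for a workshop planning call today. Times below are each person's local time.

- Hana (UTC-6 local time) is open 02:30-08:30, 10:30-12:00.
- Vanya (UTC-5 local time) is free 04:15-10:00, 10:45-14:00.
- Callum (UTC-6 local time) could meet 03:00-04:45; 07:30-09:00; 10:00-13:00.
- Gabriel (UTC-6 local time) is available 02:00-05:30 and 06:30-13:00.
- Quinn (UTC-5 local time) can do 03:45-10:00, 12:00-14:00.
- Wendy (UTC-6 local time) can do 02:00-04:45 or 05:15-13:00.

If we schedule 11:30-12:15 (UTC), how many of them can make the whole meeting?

Hana in UTC: 08:30-14:30, 16:30-18:00 (add 6h to convert from UTC-6).
Vanya in UTC: 09:15-15:00, 15:45-19:00 (add 5h to convert from UTC-5).
Callum in UTC: 09:00-10:45, 13:30-15:00, 16:00-19:00 (add 6h to convert from UTC-6).
Gabriel in UTC: 08:00-11:30, 12:30-19:00 (add 6h to convert from UTC-6).
Quinn in UTC: 08:45-15:00, 17:00-19:00 (add 5h to convert from UTC-5).
Wendy in UTC: 08:00-10:45, 11:15-19:00 (add 6h to convert from UTC-6).
Hana, Vanya, Quinn, and Wendy can make the full 11:30-12:15 slot — that's 4.

4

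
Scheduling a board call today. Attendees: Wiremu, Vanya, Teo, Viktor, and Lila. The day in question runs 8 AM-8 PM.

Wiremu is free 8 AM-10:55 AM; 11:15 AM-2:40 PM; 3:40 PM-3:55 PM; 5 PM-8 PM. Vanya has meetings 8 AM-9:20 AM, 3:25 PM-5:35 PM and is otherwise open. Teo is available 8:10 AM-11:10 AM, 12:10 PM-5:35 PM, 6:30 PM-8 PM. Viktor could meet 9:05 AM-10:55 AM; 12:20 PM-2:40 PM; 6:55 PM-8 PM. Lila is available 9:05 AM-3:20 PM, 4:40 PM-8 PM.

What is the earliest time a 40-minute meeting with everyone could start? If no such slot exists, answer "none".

09:20

Wiremu free: 08:00-10:55, 11:15-14:40, 15:40-15:55, 17:00-20:00.
Vanya free: 09:20-15:25, 17:35-20:00 (invert busy blocks within the working day).
Teo free: 08:10-11:10, 12:10-17:35, 18:30-20:00.
Viktor free: 09:05-10:55, 12:20-14:40, 18:55-20:00.
Lila free: 09:05-15:20, 16:40-20:00.
Wiremu ∩ Vanya: 09:20-10:55, 11:15-14:40, 17:35-20:00.
Wiremu ∩ Vanya ∩ Teo: 09:20-10:55, 12:10-14:40, 18:30-20:00.
Wiremu ∩ Vanya ∩ Teo ∩ Viktor: 09:20-10:55, 12:20-14:40, 18:55-20:00.
Wiremu ∩ Vanya ∩ Teo ∩ Viktor ∩ Lila: 09:20-10:55, 12:20-14:40, 18:55-20:00.
Those are the intersection windows.
The first common window of at least 40 minutes is 09:20-10:55, so the earliest start is 09:20.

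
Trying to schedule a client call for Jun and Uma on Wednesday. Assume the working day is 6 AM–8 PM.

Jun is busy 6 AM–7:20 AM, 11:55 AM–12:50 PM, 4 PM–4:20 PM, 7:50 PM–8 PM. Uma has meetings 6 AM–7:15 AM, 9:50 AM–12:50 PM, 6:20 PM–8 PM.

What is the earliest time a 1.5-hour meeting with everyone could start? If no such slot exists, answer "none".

07:20

Jun free: 07:20-11:55, 12:50-16:00, 16:20-19:50 (invert busy blocks within the working day).
Uma free: 07:15-09:50, 12:50-18:20 (invert busy blocks within the working day).
Jun ∩ Uma: 07:20-09:50, 12:50-16:00, 16:20-18:20.
The first common window of at least 90 minutes is 07:20-09:50, so the earliest start is 07:20.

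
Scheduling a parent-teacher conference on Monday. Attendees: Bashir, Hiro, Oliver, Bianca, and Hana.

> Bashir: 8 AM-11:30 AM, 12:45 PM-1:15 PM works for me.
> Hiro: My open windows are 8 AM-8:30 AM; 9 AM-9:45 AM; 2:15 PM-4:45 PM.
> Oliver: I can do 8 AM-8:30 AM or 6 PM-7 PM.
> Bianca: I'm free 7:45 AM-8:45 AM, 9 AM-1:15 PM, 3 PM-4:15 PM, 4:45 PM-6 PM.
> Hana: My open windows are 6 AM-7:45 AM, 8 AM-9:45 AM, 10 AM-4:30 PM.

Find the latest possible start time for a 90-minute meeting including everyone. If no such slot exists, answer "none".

Bashir ∩ Hiro: 08:00-08:30, 09:00-09:45.
Bashir ∩ Hiro ∩ Oliver: 08:00-08:30.
Bashir ∩ Hiro ∩ Oliver ∩ Bianca: 08:00-08:30.
Bashir ∩ Hiro ∩ Oliver ∩ Bianca ∩ Hana: 08:00-08:30.
Those are the intersection windows.
No common window is at least 90 minutes long.

none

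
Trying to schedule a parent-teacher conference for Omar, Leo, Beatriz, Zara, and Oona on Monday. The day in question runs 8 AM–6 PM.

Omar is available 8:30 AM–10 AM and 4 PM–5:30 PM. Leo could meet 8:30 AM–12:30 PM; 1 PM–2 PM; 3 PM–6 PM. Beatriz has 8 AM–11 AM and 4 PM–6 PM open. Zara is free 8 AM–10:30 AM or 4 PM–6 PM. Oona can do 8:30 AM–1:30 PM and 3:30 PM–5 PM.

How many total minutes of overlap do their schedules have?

Omar ∩ Leo: 08:30-10:00, 16:00-17:30.
Omar ∩ Leo ∩ Beatriz: 08:30-10:00, 16:00-17:30.
Omar ∩ Leo ∩ Beatriz ∩ Zara: 08:30-10:00, 16:00-17:30.
Omar ∩ Leo ∩ Beatriz ∩ Zara ∩ Oona: 08:30-10:00, 16:00-17:00.
So the common availability across everyone is 08:30-10:00, 16:00-17:00.
Summing the common windows: 90 + 60 = 150 minutes.

150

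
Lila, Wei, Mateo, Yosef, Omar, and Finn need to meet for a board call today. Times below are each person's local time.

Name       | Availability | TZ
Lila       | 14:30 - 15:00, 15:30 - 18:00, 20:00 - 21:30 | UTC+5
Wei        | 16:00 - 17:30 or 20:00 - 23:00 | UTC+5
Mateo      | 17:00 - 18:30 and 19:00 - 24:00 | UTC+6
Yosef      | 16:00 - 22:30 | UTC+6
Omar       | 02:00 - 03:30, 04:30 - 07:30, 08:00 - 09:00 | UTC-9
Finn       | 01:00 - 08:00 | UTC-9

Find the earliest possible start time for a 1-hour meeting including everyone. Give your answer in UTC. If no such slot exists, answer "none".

11:00

Lila in UTC: 09:30-10:00, 10:30-13:00, 15:00-16:30 (subtract 5h to convert from UTC+5).
Wei in UTC: 11:00-12:30, 15:00-18:00 (subtract 5h to convert from UTC+5).
Mateo in UTC: 11:00-12:30, 13:00-18:00 (subtract 6h to convert from UTC+6).
Yosef in UTC: 10:00-16:30 (subtract 6h to convert from UTC+6).
Omar in UTC: 11:00-12:30, 13:30-16:30, 17:00-18:00 (add 9h to convert from UTC-9).
Finn in UTC: 10:00-17:00 (add 9h to convert from UTC-9).
Lila ∩ Wei: 11:00-12:30, 15:00-16:30.
Lila ∩ Wei ∩ Mateo: 11:00-12:30, 15:00-16:30.
Lila ∩ Wei ∩ Mateo ∩ Yosef: 11:00-12:30, 15:00-16:30.
Lila ∩ Wei ∩ Mateo ∩ Yosef ∩ Omar: 11:00-12:30, 15:00-16:30.
Lila ∩ Wei ∩ Mateo ∩ Yosef ∩ Omar ∩ Finn: 11:00-12:30, 15:00-16:30.
So the common availability across everyone is 11:00-12:30, 15:00-16:30.
The first common window of at least 60 minutes is 11:00-12:30, so the earliest start is 11:00.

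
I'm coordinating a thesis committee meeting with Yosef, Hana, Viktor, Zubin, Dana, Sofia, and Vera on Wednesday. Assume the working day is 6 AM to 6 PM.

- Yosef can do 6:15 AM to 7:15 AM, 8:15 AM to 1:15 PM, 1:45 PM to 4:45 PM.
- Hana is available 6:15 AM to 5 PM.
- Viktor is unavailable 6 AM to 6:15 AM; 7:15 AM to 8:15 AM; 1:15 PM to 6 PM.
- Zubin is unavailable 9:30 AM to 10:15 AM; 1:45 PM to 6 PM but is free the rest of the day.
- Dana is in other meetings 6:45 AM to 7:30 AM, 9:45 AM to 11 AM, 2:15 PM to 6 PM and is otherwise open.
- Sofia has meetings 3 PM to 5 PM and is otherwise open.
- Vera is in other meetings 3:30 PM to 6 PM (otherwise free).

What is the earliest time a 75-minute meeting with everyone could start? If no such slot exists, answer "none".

Yosef free: 06:15-07:15, 08:15-13:15, 13:45-16:45.
Hana free: 06:15-17:00.
Viktor free: 06:15-07:15, 08:15-13:15 (invert busy blocks within the working day).
Zubin free: 06:00-09:30, 10:15-13:45 (invert busy blocks within the working day).
Dana free: 06:00-06:45, 07:30-09:45, 11:00-14:15 (invert busy blocks within the working day).
Sofia free: 06:00-15:00, 17:00-18:00 (invert busy blocks within the working day).
Vera free: 06:00-15:30 (invert busy blocks within the working day).
Yosef ∩ Hana: 06:15-07:15, 08:15-13:15, 13:45-16:45.
Yosef ∩ Hana ∩ Viktor: 06:15-07:15, 08:15-13:15.
Yosef ∩ Hana ∩ Viktor ∩ Zubin: 06:15-07:15, 08:15-09:30, 10:15-13:15.
Yosef ∩ Hana ∩ Viktor ∩ Zubin ∩ Dana: 06:15-06:45, 08:15-09:30, 11:00-13:15.
Yosef ∩ Hana ∩ Viktor ∩ Zubin ∩ Dana ∩ Sofia: 06:15-06:45, 08:15-09:30, 11:00-13:15.
Yosef ∩ Hana ∩ Viktor ∩ Zubin ∩ Dana ∩ Sofia ∩ Vera: 06:15-06:45, 08:15-09:30, 11:00-13:15.
The first common window of at least 75 minutes is 08:15-09:30, so the earliest start is 08:15.

08:15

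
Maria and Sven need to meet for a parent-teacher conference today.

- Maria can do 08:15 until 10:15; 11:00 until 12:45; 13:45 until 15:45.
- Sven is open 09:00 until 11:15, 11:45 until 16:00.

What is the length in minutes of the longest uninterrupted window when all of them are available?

Maria ∩ Sven: 09:00-10:15, 11:00-11:15, 11:45-12:45, 13:45-15:45.
The longest is 13:45-15:45 at 120 minutes.

120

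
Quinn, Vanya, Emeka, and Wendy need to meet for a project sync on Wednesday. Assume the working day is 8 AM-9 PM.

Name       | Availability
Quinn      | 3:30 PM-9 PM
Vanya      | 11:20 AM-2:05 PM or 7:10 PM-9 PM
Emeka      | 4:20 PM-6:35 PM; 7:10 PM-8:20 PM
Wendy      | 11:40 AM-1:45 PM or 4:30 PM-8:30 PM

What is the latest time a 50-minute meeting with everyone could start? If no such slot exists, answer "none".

Quinn ∩ Vanya: 19:10-21:00.
Quinn ∩ Vanya ∩ Emeka: 19:10-20:20.
Quinn ∩ Vanya ∩ Emeka ∩ Wendy: 19:10-20:20.
So the common availability across everyone is 19:10-20:20.
The last common window of at least 50 minutes is 19:10-20:20; a 50-minute meeting can start as late as 19:30 and still end by 20:20.

19:30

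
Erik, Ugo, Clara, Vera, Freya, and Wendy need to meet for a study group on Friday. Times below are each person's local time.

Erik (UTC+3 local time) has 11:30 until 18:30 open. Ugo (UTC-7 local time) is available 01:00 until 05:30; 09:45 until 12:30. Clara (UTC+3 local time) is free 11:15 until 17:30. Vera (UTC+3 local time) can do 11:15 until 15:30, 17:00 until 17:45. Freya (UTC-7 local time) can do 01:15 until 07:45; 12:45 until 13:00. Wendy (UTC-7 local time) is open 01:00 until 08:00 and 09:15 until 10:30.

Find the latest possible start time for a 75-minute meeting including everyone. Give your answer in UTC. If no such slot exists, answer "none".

Erik in UTC: 08:30-15:30 (subtract 3h to convert from UTC+3).
Ugo in UTC: 08:00-12:30, 16:45-19:30 (add 7h to convert from UTC-7).
Clara in UTC: 08:15-14:30 (subtract 3h to convert from UTC+3).
Vera in UTC: 08:15-12:30, 14:00-14:45 (subtract 3h to convert from UTC+3).
Freya in UTC: 08:15-14:45, 19:45-20:00 (add 7h to convert from UTC-7).
Wendy in UTC: 08:00-15:00, 16:15-17:30 (add 7h to convert from UTC-7).
Erik ∩ Ugo: 08:30-12:30.
Erik ∩ Ugo ∩ Clara: 08:30-12:30.
Erik ∩ Ugo ∩ Clara ∩ Vera: 08:30-12:30.
Erik ∩ Ugo ∩ Clara ∩ Vera ∩ Freya: 08:30-12:30.
Erik ∩ Ugo ∩ Clara ∩ Vera ∩ Freya ∩ Wendy: 08:30-12:30.
Those are the intersection windows.
The last common window of at least 75 minutes is 08:30-12:30; a 75-minute meeting can start as late as 11:15 and still end by 12:30.

11:15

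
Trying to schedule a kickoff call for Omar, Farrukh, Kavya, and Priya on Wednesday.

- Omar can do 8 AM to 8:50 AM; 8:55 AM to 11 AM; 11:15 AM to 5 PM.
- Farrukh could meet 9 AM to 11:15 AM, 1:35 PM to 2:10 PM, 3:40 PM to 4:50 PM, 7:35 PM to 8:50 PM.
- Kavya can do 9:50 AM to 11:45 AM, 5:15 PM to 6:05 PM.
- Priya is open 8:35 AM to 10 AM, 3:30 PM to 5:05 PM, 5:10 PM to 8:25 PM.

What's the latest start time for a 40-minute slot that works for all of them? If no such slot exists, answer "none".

none

Omar ∩ Farrukh: 09:00-11:00, 13:35-14:10, 15:40-16:50.
Omar ∩ Farrukh ∩ Kavya: 09:50-11:00.
Omar ∩ Farrukh ∩ Kavya ∩ Priya: 09:50-10:00.
Those are the intersection windows.
No common window is at least 40 minutes long.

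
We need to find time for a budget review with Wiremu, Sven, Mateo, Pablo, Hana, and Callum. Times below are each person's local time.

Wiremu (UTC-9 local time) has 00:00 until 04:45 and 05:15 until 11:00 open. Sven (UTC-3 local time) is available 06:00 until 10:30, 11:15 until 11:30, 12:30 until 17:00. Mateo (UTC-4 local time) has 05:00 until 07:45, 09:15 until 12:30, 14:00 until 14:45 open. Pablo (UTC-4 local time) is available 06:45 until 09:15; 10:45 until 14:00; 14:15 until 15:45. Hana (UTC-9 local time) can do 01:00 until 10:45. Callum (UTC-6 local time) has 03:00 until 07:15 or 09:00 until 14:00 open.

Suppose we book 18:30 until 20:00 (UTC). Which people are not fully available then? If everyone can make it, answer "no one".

Wiremu in UTC: 09:00-13:45, 14:15-20:00 (add 9h to convert from UTC-9).
Sven in UTC: 09:00-13:30, 14:15-14:30, 15:30-20:00 (add 3h to convert from UTC-3).
Mateo in UTC: 09:00-11:45, 13:15-16:30, 18:00-18:45 (add 4h to convert from UTC-4).
Pablo in UTC: 10:45-13:15, 14:45-18:00, 18:15-19:45 (add 4h to convert from UTC-4).
Hana in UTC: 10:00-19:45 (add 9h to convert from UTC-9).
Callum in UTC: 09:00-13:15, 15:00-20:00 (add 6h to convert from UTC-6).
Wiremu: free for 18:30-20:00. Sven: free for 18:30-20:00. Mateo: not fully free for 18:30-20:00. Pablo: not fully free for 18:30-20:00. Hana: not fully free for 18:30-20:00. Callum: free for 18:30-20:00.

Hana, Mateo, Pablo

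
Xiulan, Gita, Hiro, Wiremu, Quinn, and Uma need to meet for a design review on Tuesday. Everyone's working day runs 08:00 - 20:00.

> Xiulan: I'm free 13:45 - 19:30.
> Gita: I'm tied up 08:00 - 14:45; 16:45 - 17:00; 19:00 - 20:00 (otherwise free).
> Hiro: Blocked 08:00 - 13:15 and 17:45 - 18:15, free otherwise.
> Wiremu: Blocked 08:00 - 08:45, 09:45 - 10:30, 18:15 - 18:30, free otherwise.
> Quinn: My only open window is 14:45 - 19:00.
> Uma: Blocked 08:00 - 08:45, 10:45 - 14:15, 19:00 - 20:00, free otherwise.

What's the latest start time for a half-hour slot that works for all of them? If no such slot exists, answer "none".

Xiulan free: 13:45-19:30.
Gita free: 14:45-16:45, 17:00-19:00 (invert busy blocks within the working day).
Hiro free: 13:15-17:45, 18:15-20:00 (invert busy blocks within the working day).
Wiremu free: 08:45-09:45, 10:30-18:15, 18:30-20:00 (invert busy blocks within the working day).
Quinn free: 14:45-19:00.
Uma free: 08:45-10:45, 14:15-19:00 (invert busy blocks within the working day).
Xiulan ∩ Gita: 14:45-16:45, 17:00-19:00.
Xiulan ∩ Gita ∩ Hiro: 14:45-16:45, 17:00-17:45, 18:15-19:00.
Xiulan ∩ Gita ∩ Hiro ∩ Wiremu: 14:45-16:45, 17:00-17:45, 18:30-19:00.
Xiulan ∩ Gita ∩ Hiro ∩ Wiremu ∩ Quinn: 14:45-16:45, 17:00-17:45, 18:30-19:00.
Xiulan ∩ Gita ∩ Hiro ∩ Wiremu ∩ Quinn ∩ Uma: 14:45-16:45, 17:00-17:45, 18:30-19:00.
So the common availability across everyone is 14:45-16:45, 17:00-17:45, 18:30-19:00.
The last common window of at least 30 minutes is 18:30-19:00; a 30-minute meeting can start as late as 18:30 and still end by 19:00.

18:30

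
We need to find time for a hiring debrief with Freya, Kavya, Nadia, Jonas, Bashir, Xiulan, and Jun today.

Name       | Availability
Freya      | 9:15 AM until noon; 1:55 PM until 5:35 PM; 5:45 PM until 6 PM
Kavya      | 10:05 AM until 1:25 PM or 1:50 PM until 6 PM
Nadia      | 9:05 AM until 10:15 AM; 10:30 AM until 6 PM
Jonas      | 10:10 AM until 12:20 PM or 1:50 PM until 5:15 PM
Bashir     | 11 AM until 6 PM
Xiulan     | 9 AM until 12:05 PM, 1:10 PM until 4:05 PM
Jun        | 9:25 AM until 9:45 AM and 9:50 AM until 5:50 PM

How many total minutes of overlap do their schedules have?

190

Freya ∩ Kavya: 10:05-12:00, 13:55-17:35, 17:45-18:00.
Freya ∩ Kavya ∩ Nadia: 10:05-10:15, 10:30-12:00, 13:55-17:35, 17:45-18:00.
Freya ∩ Kavya ∩ Nadia ∩ Jonas: 10:10-10:15, 10:30-12:00, 13:55-17:15.
Freya ∩ Kavya ∩ Nadia ∩ Jonas ∩ Bashir: 11:00-12:00, 13:55-17:15.
Freya ∩ Kavya ∩ Nadia ∩ Jonas ∩ Bashir ∩ Xiulan: 11:00-12:00, 13:55-16:05.
Freya ∩ Kavya ∩ Nadia ∩ Jonas ∩ Bashir ∩ Xiulan ∩ Jun: 11:00-12:00, 13:55-16:05.
So the common availability across everyone is 11:00-12:00, 13:55-16:05.
Summing the common windows: 60 + 130 = 190 minutes.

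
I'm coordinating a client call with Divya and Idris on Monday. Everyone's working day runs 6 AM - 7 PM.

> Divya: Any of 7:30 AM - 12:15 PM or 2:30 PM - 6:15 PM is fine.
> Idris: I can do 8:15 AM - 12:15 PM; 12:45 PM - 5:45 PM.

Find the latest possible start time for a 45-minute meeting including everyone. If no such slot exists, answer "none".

17:00

Divya ∩ Idris: 08:15-12:15, 14:30-17:45.
So the common availability across everyone is 08:15-12:15, 14:30-17:45.
The last common window of at least 45 minutes is 14:30-17:45; a 45-minute meeting can start as late as 17:00 and still end by 17:45.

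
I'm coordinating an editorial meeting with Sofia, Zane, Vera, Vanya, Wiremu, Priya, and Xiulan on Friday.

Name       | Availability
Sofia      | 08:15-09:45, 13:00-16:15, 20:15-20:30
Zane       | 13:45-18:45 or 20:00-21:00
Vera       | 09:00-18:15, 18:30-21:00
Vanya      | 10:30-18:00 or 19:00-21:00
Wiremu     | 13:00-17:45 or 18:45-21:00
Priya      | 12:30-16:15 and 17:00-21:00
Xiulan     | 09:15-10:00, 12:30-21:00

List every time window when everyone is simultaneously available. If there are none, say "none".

Sofia ∩ Zane: 13:45-16:15, 20:15-20:30.
Sofia ∩ Zane ∩ Vera: 13:45-16:15, 20:15-20:30.
Sofia ∩ Zane ∩ Vera ∩ Vanya: 13:45-16:15, 20:15-20:30.
Sofia ∩ Zane ∩ Vera ∩ Vanya ∩ Wiremu: 13:45-16:15, 20:15-20:30.
Sofia ∩ Zane ∩ Vera ∩ Vanya ∩ Wiremu ∩ Priya: 13:45-16:15, 20:15-20:30.
Sofia ∩ Zane ∩ Vera ∩ Vanya ∩ Wiremu ∩ Priya ∩ Xiulan: 13:45-16:15, 20:15-20:30.

13:45-16:15, 20:15-20:30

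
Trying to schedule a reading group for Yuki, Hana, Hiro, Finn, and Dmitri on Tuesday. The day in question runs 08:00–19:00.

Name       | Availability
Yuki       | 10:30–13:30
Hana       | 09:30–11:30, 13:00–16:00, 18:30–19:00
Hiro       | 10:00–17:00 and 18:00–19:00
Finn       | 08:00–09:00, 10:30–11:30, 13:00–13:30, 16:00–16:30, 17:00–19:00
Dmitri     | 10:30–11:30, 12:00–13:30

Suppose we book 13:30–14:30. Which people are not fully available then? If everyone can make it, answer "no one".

Yuki: not fully free for 13:30-14:30. Hana: free for 13:30-14:30. Hiro: free for 13:30-14:30. Finn: not fully free for 13:30-14:30. Dmitri: not fully free for 13:30-14:30.

Dmitri, Finn, Yuki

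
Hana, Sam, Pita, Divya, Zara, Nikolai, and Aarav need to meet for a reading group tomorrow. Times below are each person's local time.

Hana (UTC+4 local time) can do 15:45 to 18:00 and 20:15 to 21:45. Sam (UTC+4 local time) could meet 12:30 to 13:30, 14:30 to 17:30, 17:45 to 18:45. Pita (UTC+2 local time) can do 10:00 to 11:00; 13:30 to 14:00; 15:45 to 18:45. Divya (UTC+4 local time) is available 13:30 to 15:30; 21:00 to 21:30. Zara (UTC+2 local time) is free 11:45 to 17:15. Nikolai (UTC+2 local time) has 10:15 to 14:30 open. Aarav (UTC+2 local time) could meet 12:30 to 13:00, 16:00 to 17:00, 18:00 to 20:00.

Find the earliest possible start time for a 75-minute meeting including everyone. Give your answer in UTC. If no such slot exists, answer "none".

none

Hana in UTC: 11:45-14:00, 16:15-17:45 (subtract 4h to convert from UTC+4).
Sam in UTC: 08:30-09:30, 10:30-13:30, 13:45-14:45 (subtract 4h to convert from UTC+4).
Pita in UTC: 08:00-09:00, 11:30-12:00, 13:45-16:45 (subtract 2h to convert from UTC+2).
Divya in UTC: 09:30-11:30, 17:00-17:30 (subtract 4h to convert from UTC+4).
Zara in UTC: 09:45-15:15 (subtract 2h to convert from UTC+2).
Nikolai in UTC: 08:15-12:30 (subtract 2h to convert from UTC+2).
Aarav in UTC: 10:30-11:00, 14:00-15:00, 16:00-18:00 (subtract 2h to convert from UTC+2).
Hana ∩ Sam: 11:45-13:30, 13:45-14:00.
Hana ∩ Sam ∩ Pita: 11:45-12:00, 13:45-14:00.
Hana ∩ Sam ∩ Pita ∩ Divya: ∅.
Hana ∩ Sam ∩ Pita ∩ Divya ∩ Zara: ∅.
Hana ∩ Sam ∩ Pita ∩ Divya ∩ Zara ∩ Nikolai: ∅.
Hana ∩ Sam ∩ Pita ∩ Divya ∩ Zara ∩ Nikolai ∩ Aarav: ∅.
There is no time when everyone is free.
No common window is at least 75 minutes long.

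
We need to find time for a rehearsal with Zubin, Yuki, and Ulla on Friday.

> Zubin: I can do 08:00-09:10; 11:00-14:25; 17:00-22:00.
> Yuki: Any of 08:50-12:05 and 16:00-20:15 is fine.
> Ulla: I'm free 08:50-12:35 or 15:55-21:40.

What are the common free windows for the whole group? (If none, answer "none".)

08:50-09:10, 11:00-12:05, 17:00-20:15

Zubin ∩ Yuki: 08:50-09:10, 11:00-12:05, 17:00-20:15.
Zubin ∩ Yuki ∩ Ulla: 08:50-09:10, 11:00-12:05, 17:00-20:15.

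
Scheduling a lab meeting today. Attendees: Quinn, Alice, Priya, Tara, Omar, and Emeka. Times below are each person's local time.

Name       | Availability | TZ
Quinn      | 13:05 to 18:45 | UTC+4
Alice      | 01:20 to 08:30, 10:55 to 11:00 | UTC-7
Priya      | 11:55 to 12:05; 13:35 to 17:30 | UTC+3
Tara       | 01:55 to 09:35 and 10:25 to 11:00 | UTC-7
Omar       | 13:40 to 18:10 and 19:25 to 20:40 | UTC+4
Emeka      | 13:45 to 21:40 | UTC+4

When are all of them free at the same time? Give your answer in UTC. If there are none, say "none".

Quinn in UTC: 09:05-14:45 (subtract 4h to convert from UTC+4).
Alice in UTC: 08:20-15:30, 17:55-18:00 (add 7h to convert from UTC-7).
Priya in UTC: 08:55-09:05, 10:35-14:30 (subtract 3h to convert from UTC+3).
Tara in UTC: 08:55-16:35, 17:25-18:00 (add 7h to convert from UTC-7).
Omar in UTC: 09:40-14:10, 15:25-16:40 (subtract 4h to convert from UTC+4).
Emeka in UTC: 09:45-17:40 (subtract 4h to convert from UTC+4).
Quinn ∩ Alice: 09:05-14:45.
Quinn ∩ Alice ∩ Priya: 10:35-14:30.
Quinn ∩ Alice ∩ Priya ∩ Tara: 10:35-14:30.
Quinn ∩ Alice ∩ Priya ∩ Tara ∩ Omar: 10:35-14:10.
Quinn ∩ Alice ∩ Priya ∩ Tara ∩ Omar ∩ Emeka: 10:35-14:10.
Those are the intersection windows.

10:35-14:10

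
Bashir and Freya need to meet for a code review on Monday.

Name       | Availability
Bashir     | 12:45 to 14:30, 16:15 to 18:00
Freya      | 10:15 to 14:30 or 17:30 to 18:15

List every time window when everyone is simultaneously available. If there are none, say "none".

12:45-14:30, 17:30-18:00

Bashir ∩ Freya: 12:45-14:30, 17:30-18:00.
So the common availability across everyone is 12:45-14:30, 17:30-18:00.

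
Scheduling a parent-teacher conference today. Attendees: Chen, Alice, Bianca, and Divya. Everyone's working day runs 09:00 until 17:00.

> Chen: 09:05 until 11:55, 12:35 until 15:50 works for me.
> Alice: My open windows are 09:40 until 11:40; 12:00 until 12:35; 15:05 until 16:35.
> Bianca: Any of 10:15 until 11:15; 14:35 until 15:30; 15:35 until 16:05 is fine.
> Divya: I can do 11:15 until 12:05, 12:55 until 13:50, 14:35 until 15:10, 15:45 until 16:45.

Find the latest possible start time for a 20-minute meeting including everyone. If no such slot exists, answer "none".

Chen ∩ Alice: 09:40-11:40, 15:05-15:50.
Chen ∩ Alice ∩ Bianca: 10:15-11:15, 15:05-15:30, 15:35-15:50.
Chen ∩ Alice ∩ Bianca ∩ Divya: 15:05-15:10, 15:45-15:50.
So the common availability across everyone is 15:05-15:10, 15:45-15:50.
No common window is at least 20 minutes long.

none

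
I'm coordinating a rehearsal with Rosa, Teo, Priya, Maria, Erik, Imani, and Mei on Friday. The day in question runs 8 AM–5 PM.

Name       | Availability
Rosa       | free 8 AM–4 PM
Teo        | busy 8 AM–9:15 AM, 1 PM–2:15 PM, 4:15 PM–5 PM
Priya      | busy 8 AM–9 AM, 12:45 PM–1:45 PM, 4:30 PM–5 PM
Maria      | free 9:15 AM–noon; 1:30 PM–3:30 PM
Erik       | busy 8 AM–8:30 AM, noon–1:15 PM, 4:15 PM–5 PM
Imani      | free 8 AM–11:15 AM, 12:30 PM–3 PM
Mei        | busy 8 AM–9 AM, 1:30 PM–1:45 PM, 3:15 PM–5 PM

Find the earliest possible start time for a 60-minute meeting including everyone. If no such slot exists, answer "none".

Rosa free: 08:00-16:00.
Teo free: 09:15-13:00, 14:15-16:15 (invert busy blocks within the working day).
Priya free: 09:00-12:45, 13:45-16:30 (invert busy blocks within the working day).
Maria free: 09:15-12:00, 13:30-15:30.
Erik free: 08:30-12:00, 13:15-16:15 (invert busy blocks within the working day).
Imani free: 08:00-11:15, 12:30-15:00.
Mei free: 09:00-13:30, 13:45-15:15 (invert busy blocks within the working day).
Rosa ∩ Teo: 09:15-13:00, 14:15-16:00.
Rosa ∩ Teo ∩ Priya: 09:15-12:45, 14:15-16:00.
Rosa ∩ Teo ∩ Priya ∩ Maria: 09:15-12:00, 14:15-15:30.
Rosa ∩ Teo ∩ Priya ∩ Maria ∩ Erik: 09:15-12:00, 14:15-15:30.
Rosa ∩ Teo ∩ Priya ∩ Maria ∩ Erik ∩ Imani: 09:15-11:15, 14:15-15:00.
Rosa ∩ Teo ∩ Priya ∩ Maria ∩ Erik ∩ Imani ∩ Mei: 09:15-11:15, 14:15-15:00.
So the common availability across everyone is 09:15-11:15, 14:15-15:00.
The first common window of at least 60 minutes is 09:15-11:15, so the earliest start is 09:15.

09:15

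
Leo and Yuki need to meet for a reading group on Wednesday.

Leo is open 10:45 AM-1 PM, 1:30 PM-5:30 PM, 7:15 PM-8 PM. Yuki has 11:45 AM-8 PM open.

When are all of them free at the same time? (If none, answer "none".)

Leo ∩ Yuki: 11:45-13:00, 13:30-17:30, 19:15-20:00.

11:45-13:00, 13:30-17:30, 19:15-20:00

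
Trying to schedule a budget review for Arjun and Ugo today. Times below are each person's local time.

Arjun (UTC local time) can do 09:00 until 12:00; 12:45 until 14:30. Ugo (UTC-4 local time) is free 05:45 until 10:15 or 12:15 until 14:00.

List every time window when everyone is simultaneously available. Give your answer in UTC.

09:45-12:00, 12:45-14:15

Arjun in UTC: 09:00-12:00, 12:45-14:30.
Ugo in UTC: 09:45-14:15, 16:15-18:00 (add 4h to convert from UTC-4).
Arjun ∩ Ugo: 09:45-12:00, 12:45-14:15.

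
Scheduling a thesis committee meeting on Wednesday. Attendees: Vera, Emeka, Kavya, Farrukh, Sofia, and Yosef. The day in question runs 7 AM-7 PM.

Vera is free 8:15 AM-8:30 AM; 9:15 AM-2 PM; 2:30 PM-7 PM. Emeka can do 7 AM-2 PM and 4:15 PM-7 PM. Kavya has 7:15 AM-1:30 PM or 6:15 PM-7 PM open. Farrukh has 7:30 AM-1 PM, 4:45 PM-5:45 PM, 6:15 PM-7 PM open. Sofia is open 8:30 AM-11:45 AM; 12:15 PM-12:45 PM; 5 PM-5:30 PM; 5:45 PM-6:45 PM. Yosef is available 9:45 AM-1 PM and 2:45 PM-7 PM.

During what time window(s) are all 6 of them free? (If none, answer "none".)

Vera ∩ Emeka: 08:15-08:30, 09:15-14:00, 16:15-19:00.
Vera ∩ Emeka ∩ Kavya: 08:15-08:30, 09:15-13:30, 18:15-19:00.
Vera ∩ Emeka ∩ Kavya ∩ Farrukh: 08:15-08:30, 09:15-13:00, 18:15-19:00.
Vera ∩ Emeka ∩ Kavya ∩ Farrukh ∩ Sofia: 09:15-11:45, 12:15-12:45, 18:15-18:45.
Vera ∩ Emeka ∩ Kavya ∩ Farrukh ∩ Sofia ∩ Yosef: 09:45-11:45, 12:15-12:45, 18:15-18:45.

09:45-11:45, 12:15-12:45, 18:15-18:45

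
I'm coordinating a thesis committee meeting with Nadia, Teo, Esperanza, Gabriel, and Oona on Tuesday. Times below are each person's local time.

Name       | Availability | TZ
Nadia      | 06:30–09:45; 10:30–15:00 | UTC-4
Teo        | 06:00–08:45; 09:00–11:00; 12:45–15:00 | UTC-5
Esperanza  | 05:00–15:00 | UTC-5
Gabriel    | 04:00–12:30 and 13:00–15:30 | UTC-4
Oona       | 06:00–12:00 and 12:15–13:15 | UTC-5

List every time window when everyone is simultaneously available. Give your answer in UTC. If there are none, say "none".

Nadia in UTC: 10:30-13:45, 14:30-19:00 (add 4h to convert from UTC-4).
Teo in UTC: 11:00-13:45, 14:00-16:00, 17:45-20:00 (add 5h to convert from UTC-5).
Esperanza in UTC: 10:00-20:00 (add 5h to convert from UTC-5).
Gabriel in UTC: 08:00-16:30, 17:00-19:30 (add 4h to convert from UTC-4).
Oona in UTC: 11:00-17:00, 17:15-18:15 (add 5h to convert from UTC-5).
Nadia ∩ Teo: 11:00-13:45, 14:30-16:00, 17:45-19:00.
Nadia ∩ Teo ∩ Esperanza: 11:00-13:45, 14:30-16:00, 17:45-19:00.
Nadia ∩ Teo ∩ Esperanza ∩ Gabriel: 11:00-13:45, 14:30-16:00, 17:45-19:00.
Nadia ∩ Teo ∩ Esperanza ∩ Gabriel ∩ Oona: 11:00-13:45, 14:30-16:00, 17:45-18:15.
So the common availability across everyone is 11:00-13:45, 14:30-16:00, 17:45-18:15.

11:00-13:45, 14:30-16:00, 17:45-18:15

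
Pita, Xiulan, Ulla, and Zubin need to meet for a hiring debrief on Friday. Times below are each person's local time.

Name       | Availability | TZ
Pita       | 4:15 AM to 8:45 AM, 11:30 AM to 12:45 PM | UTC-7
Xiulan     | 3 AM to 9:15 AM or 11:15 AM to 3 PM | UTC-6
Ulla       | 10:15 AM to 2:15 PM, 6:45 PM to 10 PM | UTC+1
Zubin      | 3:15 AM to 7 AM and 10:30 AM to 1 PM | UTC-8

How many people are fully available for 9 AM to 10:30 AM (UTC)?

Pita in UTC: 11:15-15:45, 18:30-19:45 (add 7h to convert from UTC-7).
Xiulan in UTC: 09:00-15:15, 17:15-21:00 (add 6h to convert from UTC-6).
Ulla in UTC: 09:15-13:15, 17:45-21:00 (subtract 1h to convert from UTC+1).
Zubin in UTC: 11:15-15:00, 18:30-21:00 (add 8h to convert from UTC-8).
Xiulan can make the full 09:00-10:30 slot — that's 1.

1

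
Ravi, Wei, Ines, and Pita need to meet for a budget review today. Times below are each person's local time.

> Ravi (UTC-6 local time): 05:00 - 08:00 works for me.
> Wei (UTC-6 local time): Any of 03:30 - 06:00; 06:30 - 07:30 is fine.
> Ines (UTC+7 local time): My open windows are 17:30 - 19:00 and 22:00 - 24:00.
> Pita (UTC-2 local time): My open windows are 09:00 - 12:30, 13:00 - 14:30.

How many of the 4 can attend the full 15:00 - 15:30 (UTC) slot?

Ravi in UTC: 11:00-14:00 (add 6h to convert from UTC-6).
Wei in UTC: 09:30-12:00, 12:30-13:30 (add 6h to convert from UTC-6).
Ines in UTC: 10:30-12:00, 15:00-17:00 (subtract 7h to convert from UTC+7).
Pita in UTC: 11:00-14:30, 15:00-16:30 (add 2h to convert from UTC-2).
Ines and Pita can make the full 15:00-15:30 slot — that's 2.

2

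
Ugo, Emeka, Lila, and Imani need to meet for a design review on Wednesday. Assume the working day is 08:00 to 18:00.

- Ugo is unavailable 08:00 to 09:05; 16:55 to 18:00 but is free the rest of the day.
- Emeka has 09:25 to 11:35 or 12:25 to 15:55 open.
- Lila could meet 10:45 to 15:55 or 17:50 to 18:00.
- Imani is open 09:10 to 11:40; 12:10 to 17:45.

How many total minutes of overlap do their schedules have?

260

Ugo free: 09:05-16:55 (invert busy blocks within the working day).
Emeka free: 09:25-11:35, 12:25-15:55.
Lila free: 10:45-15:55, 17:50-18:00.
Imani free: 09:10-11:40, 12:10-17:45.
Ugo ∩ Emeka: 09:25-11:35, 12:25-15:55.
Ugo ∩ Emeka ∩ Lila: 10:45-11:35, 12:25-15:55.
Ugo ∩ Emeka ∩ Lila ∩ Imani: 10:45-11:35, 12:25-15:55.
Summing the common windows: 50 + 210 = 260 minutes.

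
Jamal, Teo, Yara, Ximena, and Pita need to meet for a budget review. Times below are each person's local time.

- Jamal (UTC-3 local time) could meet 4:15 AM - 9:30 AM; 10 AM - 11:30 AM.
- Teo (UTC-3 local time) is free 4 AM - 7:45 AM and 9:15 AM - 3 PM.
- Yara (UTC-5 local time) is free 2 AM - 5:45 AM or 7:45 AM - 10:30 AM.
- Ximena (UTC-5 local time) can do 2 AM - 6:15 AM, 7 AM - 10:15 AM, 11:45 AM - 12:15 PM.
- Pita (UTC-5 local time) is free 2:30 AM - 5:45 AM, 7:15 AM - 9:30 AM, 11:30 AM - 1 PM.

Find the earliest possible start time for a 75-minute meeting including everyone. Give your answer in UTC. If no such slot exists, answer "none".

07:30

Jamal in UTC: 07:15-12:30, 13:00-14:30 (add 3h to convert from UTC-3).
Teo in UTC: 07:00-10:45, 12:15-18:00 (add 3h to convert from UTC-3).
Yara in UTC: 07:00-10:45, 12:45-15:30 (add 5h to convert from UTC-5).
Ximena in UTC: 07:00-11:15, 12:00-15:15, 16:45-17:15 (add 5h to convert from UTC-5).
Pita in UTC: 07:30-10:45, 12:15-14:30, 16:30-18:00 (add 5h to convert from UTC-5).
Jamal ∩ Teo: 07:15-10:45, 12:15-12:30, 13:00-14:30.
Jamal ∩ Teo ∩ Yara: 07:15-10:45, 13:00-14:30.
Jamal ∩ Teo ∩ Yara ∩ Ximena: 07:15-10:45, 13:00-14:30.
Jamal ∩ Teo ∩ Yara ∩ Ximena ∩ Pita: 07:30-10:45, 13:00-14:30.
So the common availability across everyone is 07:30-10:45, 13:00-14:30.
The first common window of at least 75 minutes is 07:30-10:45, so the earliest start is 07:30.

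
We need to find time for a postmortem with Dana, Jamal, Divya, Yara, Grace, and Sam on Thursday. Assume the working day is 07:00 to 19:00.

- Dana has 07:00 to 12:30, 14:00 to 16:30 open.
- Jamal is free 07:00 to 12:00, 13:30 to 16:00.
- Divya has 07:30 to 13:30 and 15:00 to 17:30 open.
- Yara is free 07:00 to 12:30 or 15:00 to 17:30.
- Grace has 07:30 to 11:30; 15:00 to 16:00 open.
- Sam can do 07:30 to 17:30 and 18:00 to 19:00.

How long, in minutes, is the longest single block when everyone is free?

240

Dana ∩ Jamal: 07:00-12:00, 14:00-16:00.
Dana ∩ Jamal ∩ Divya: 07:30-12:00, 15:00-16:00.
Dana ∩ Jamal ∩ Divya ∩ Yara: 07:30-12:00, 15:00-16:00.
Dana ∩ Jamal ∩ Divya ∩ Yara ∩ Grace: 07:30-11:30, 15:00-16:00.
Dana ∩ Jamal ∩ Divya ∩ Yara ∩ Grace ∩ Sam: 07:30-11:30, 15:00-16:00.
So the common availability across everyone is 07:30-11:30, 15:00-16:00.
The longest is 07:30-11:30 at 240 minutes.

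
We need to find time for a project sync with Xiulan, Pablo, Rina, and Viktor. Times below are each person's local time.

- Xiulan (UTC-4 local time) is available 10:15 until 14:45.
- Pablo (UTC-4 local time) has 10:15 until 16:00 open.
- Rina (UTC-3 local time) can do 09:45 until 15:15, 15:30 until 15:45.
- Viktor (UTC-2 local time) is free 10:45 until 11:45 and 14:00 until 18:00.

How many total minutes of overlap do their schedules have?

150

Xiulan in UTC: 14:15-18:45 (add 4h to convert from UTC-4).
Pablo in UTC: 14:15-20:00 (add 4h to convert from UTC-4).
Rina in UTC: 12:45-18:15, 18:30-18:45 (add 3h to convert from UTC-3).
Viktor in UTC: 12:45-13:45, 16:00-20:00 (add 2h to convert from UTC-2).
Xiulan ∩ Pablo: 14:15-18:45.
Xiulan ∩ Pablo ∩ Rina: 14:15-18:15, 18:30-18:45.
Xiulan ∩ Pablo ∩ Rina ∩ Viktor: 16:00-18:15, 18:30-18:45.
Those are the intersection windows.
Summing the common windows: 135 + 15 = 150 minutes.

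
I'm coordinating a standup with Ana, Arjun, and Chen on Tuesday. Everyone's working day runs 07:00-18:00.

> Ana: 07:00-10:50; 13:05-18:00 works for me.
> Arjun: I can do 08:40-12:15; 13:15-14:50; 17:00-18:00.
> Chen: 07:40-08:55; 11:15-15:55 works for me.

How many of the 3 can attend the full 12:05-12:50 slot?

Chen can make the full 12:05-12:50 slot — that's 1.

1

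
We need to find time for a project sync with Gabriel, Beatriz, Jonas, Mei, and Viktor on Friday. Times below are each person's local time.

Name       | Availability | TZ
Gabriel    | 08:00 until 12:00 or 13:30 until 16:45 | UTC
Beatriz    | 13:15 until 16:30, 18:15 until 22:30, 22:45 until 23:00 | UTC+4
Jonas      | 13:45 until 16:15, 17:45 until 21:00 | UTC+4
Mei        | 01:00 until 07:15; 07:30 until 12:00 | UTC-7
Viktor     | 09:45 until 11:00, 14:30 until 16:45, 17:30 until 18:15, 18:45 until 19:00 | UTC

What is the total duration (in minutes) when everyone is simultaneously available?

Gabriel in UTC: 08:00-12:00, 13:30-16:45.
Beatriz in UTC: 09:15-12:30, 14:15-18:30, 18:45-19:00 (subtract 4h to convert from UTC+4).
Jonas in UTC: 09:45-12:15, 13:45-17:00 (subtract 4h to convert from UTC+4).
Mei in UTC: 08:00-14:15, 14:30-19:00 (add 7h to convert from UTC-7).
Viktor in UTC: 09:45-11:00, 14:30-16:45, 17:30-18:15, 18:45-19:00.
Gabriel ∩ Beatriz: 09:15-12:00, 14:15-16:45.
Gabriel ∩ Beatriz ∩ Jonas: 09:45-12:00, 14:15-16:45.
Gabriel ∩ Beatriz ∩ Jonas ∩ Mei: 09:45-12:00, 14:30-16:45.
Gabriel ∩ Beatriz ∩ Jonas ∩ Mei ∩ Viktor: 09:45-11:00, 14:30-16:45.
Summing the common windows: 75 + 135 = 210 minutes.

210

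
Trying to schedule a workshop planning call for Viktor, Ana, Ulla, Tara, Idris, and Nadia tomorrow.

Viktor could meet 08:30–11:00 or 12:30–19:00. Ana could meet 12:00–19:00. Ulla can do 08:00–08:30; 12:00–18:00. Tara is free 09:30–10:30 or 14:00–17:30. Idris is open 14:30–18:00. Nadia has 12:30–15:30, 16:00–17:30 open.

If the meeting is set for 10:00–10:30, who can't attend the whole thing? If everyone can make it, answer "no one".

Ana, Idris, Nadia, Ulla

Viktor: free for 10:00-10:30. Ana: not fully free for 10:00-10:30. Ulla: not fully free for 10:00-10:30. Tara: free for 10:00-10:30. Idris: not fully free for 10:00-10:30. Nadia: not fully free for 10:00-10:30.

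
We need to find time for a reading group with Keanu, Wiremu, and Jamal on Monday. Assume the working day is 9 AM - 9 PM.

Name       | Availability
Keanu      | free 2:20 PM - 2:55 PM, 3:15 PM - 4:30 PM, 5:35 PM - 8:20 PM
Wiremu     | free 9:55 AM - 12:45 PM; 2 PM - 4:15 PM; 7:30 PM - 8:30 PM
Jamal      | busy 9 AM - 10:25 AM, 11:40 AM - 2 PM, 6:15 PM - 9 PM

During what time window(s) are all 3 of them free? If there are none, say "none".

Keanu free: 14:20-14:55, 15:15-16:30, 17:35-20:20.
Wiremu free: 09:55-12:45, 14:00-16:15, 19:30-20:30.
Jamal free: 10:25-11:40, 14:00-18:15 (invert busy blocks within the working day).
Keanu ∩ Wiremu: 14:20-14:55, 15:15-16:15, 19:30-20:20.
Keanu ∩ Wiremu ∩ Jamal: 14:20-14:55, 15:15-16:15.

14:20-14:55, 15:15-16:15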